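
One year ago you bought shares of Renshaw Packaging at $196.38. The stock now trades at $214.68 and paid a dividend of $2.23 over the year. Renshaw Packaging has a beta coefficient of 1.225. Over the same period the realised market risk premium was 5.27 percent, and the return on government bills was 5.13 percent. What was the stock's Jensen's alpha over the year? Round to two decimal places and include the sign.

-1.13%

Realised HPR = (P1 + D1 − P0) / P0 = (214.68 + 2.23 − 196.38) / 196.38 = 20.53 / 196.38 = 10.4542%
CAPM required = R_f + β·MRP = 5.13% + 1.225 × 5.27% = 11.58575%
α = realised − required = 10.4542% − 11.58575% = -1.13%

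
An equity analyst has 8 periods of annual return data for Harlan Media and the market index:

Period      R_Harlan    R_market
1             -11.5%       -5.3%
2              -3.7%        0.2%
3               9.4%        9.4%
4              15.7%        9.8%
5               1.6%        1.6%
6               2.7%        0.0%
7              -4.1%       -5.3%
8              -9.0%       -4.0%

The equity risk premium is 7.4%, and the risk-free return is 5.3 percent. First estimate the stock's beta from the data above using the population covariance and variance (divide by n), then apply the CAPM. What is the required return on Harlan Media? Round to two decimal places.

15.84%

Mean R_i = (-11.5 − 3.7 + 9.4 + 15.7 + 1.6 + 2.7 − 4.1 − 9.0) / 8 = 0.1375%
Mean R_m = (-5.3 + 0.2 + 9.4 + 9.8 + 1.6 + 0.0 − 5.3 − 4.0) / 8 = 0.8000%
Σ(R_i − R̄_i)(R_m − R̄_m) = 361.8400  ⇒  Cov = 361.8400 / 8 = 45.2300
Σ(R_m − R̄_m)² = 254.0600  ⇒  Var(R_m) = 254.0600 / 8 = 31.7575
β = Cov / Var(R_m) = 45.2300 / 31.7575 = 1.4242
E(R) = R_f + β × MRP = 5.3% + 1.4242 × 7.4% = 15.84%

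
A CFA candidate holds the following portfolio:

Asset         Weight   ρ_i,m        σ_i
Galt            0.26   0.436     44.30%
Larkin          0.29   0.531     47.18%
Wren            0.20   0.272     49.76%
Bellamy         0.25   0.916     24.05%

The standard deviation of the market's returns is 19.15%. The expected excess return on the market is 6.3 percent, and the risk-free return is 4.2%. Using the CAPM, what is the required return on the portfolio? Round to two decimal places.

β_Galt = 0.436 × 44.30% / 19.15% = 1.0086
β_Larkin = 0.531 × 47.18% / 19.15% = 1.3082
β_Wren = 0.272 × 49.76% / 19.15% = 0.7068
β_Bellamy = 0.916 × 24.05% / 19.15% = 1.1504
β_P = Σ w_i β_i = 0.26×1.0086 + 0.29×1.3082 + 0.20×0.7068 + 0.25×1.1504 = 1.0706
E(R_P) = R_f + β_P × MRP = 4.2% + 1.0706 × 6.3% = 10.94%

10.94%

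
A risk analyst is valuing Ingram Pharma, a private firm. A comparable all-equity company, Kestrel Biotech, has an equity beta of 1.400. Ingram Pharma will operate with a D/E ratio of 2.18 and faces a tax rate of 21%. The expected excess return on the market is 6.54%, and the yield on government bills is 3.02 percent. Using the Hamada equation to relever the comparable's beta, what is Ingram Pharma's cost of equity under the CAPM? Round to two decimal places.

β_L = β_U × [1 + (1 − t)(D/E)] = 1.400 × [1 + (1 − 0.21) × 2.18]
    = 1.400 × [1 + 0.79 × 2.18] = 1.400 × 2.7222 = 3.8111
E(R) = R_f + β_L × MRP = 3.02% + 3.8111 × 6.54% = 27.94%

27.94%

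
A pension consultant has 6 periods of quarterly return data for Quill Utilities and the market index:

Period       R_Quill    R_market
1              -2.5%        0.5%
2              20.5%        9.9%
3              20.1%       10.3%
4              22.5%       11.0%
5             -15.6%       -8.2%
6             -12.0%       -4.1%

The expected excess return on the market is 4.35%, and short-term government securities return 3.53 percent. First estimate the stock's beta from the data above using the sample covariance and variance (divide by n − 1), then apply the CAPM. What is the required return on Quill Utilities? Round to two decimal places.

12.65%

Mean R_i = (-2.5 + 20.5 + 20.1 + 22.5 − 15.6 − 12.0) / 6 = 5.5000%
Mean R_m = (0.5 + 9.9 + 10.3 + 11.0 − 8.2 − 4.1) / 6 = 3.2333%
Σ(R_i − R̄_i)(R_m − R̄_m) = 726.6500  ⇒  Cov = 726.6500 / 5 = 145.3300
Σ(R_m − R̄_m)² = 346.6733  ⇒  Var(R_m) = 346.6733 / 5 = 69.3347
β = Cov / Var(R_m) = 145.3300 / 69.3347 = 2.0961
E(R) = R_f + β × MRP = 3.53% + 2.0961 × 4.35% = 12.65%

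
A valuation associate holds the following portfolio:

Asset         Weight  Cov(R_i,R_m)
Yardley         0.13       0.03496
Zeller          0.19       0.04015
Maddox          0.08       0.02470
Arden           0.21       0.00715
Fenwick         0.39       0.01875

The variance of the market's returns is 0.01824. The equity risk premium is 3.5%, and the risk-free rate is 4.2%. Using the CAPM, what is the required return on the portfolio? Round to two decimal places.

β_Yardley = 0.03496 / 0.01824 = 1.9167
β_Zeller = 0.04015 / 0.01824 = 2.2012
β_Maddox = 0.02470 / 0.01824 = 1.3542
β_Arden = 0.00715 / 0.01824 = 0.3920
β_Fenwick = 0.01875 / 0.01824 = 1.0280
β_P = Σ w_i β_i = 0.13×1.9167 + 0.19×2.2012 + 0.08×1.3542 + 0.21×0.3920 + 0.39×1.0280 = 1.2590
E(R_P) = R_f + β_P × MRP = 4.2% + 1.2590 × 3.5% = 8.61%

8.61%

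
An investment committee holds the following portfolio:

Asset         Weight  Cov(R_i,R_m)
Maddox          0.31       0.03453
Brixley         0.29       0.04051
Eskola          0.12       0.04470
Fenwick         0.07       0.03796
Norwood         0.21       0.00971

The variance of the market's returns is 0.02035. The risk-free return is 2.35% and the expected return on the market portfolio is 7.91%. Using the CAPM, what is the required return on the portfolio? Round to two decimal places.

11.23%

β_Maddox = 0.03453 / 0.02035 = 1.6968
β_Brixley = 0.04051 / 0.02035 = 1.9907
β_Eskola = 0.04470 / 0.02035 = 2.1966
β_Fenwick = 0.03796 / 0.02035 = 1.8654
β_Norwood = 0.00971 / 0.02035 = 0.4771
β_P = Σ w_i β_i = 0.31×1.6968 + 0.29×1.9907 + 0.12×2.1966 + 0.07×1.8654 + 0.21×0.4771 = 1.5977
MRP = 7.91% − 2.35% = 5.56%
E(R_P) = R_f + β_P × MRP = 2.35% + 1.5977 × 5.56% = 11.23%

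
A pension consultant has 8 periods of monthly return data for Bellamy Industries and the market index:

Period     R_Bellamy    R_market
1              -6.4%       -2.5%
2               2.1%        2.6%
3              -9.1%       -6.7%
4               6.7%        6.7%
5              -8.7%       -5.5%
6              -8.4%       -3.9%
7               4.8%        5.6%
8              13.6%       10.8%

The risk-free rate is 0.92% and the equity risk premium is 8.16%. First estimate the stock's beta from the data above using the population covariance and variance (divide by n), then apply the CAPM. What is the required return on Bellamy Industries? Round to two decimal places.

11.80%

Mean R_i = (-6.4 + 2.1 − 9.1 + 6.7 − 8.7 − 8.4 + 4.8 + 13.6) / 8 = -0.6750%
Mean R_m = (-2.5 + 2.6 − 6.7 + 6.7 − 5.5 − 3.9 + 5.6 + 10.8) / 8 = 0.8875%
Σ(R_i − R̄_i)(R_m − R̄_m) = 386.4825  ⇒  Cov = 386.4825 / 8 = 48.3103
Σ(R_m − R̄_m)² = 289.9488  ⇒  Var(R_m) = 289.9488 / 8 = 36.2436
β = Cov / Var(R_m) = 48.3103 / 36.2436 = 1.3329
E(R) = R_f + β × MRP = 0.92% + 1.3329 × 8.16% = 11.80%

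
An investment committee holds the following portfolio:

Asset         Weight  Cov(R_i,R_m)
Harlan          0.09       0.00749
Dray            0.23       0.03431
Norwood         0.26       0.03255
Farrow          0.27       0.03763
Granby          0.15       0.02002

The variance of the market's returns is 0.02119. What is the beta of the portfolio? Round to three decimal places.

β_Harlan = 0.00749 / 0.02119 = 0.3535
β_Dray = 0.03431 / 0.02119 = 1.6192
β_Norwood = 0.03255 / 0.02119 = 1.5361
β_Farrow = 0.03763 / 0.02119 = 1.7758
β_Granby = 0.02002 / 0.02119 = 0.9448
β_P = Σ w_i β_i = 0.09×0.3535 + 0.23×1.6192 + 0.26×1.5361 + 0.27×1.7758 + 0.15×0.9448 = 1.4248

1.425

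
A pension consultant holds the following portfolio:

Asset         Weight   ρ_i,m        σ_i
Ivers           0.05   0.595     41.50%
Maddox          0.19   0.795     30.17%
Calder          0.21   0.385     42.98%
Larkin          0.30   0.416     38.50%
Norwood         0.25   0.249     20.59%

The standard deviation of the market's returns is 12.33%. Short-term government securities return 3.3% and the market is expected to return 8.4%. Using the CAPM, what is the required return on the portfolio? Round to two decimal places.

9.65%

β_Ivers = 0.595 × 41.50% / 12.33% = 2.0026
β_Maddox = 0.795 × 30.17% / 12.33% = 1.9453
β_Calder = 0.385 × 42.98% / 12.33% = 1.3420
β_Larkin = 0.416 × 38.50% / 12.33% = 1.2989
β_Norwood = 0.249 × 20.59% / 12.33% = 0.4158
β_P = Σ w_i β_i = 0.05×2.0026 + 0.19×1.9453 + 0.21×1.3420 + 0.30×1.2989 + 0.25×0.4158 = 1.2452
MRP = 8.4% − 3.3% = 5.10%
E(R_P) = R_f + β_P × MRP = 3.3% + 1.2452 × 5.1% = 9.65%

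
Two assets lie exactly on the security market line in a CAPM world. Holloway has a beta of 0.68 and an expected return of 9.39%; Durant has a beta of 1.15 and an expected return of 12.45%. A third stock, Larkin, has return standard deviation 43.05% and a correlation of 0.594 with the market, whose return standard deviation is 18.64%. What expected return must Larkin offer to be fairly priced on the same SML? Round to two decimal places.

MRP = (12.45% − 9.39%) / (1.15 − 0.68) = 6.5106%
R_f = 9.39% − 0.68 × 6.5106% = 4.9628%
β_Larkin = ρ·σ_i/σ_m = 0.594 × 43.05 / 18.64 = 1.3719
E(R_Larkin) = R_f + β × MRP = 4.9628% + 1.3719 × 6.5106% = 13.89%

13.89%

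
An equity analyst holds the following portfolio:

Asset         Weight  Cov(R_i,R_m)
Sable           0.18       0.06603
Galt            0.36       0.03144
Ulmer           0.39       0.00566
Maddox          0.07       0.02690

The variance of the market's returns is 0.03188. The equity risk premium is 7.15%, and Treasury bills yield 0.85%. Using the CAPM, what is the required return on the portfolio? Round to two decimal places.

β_Sable = 0.06603 / 0.03188 = 2.0712
β_Galt = 0.03144 / 0.03188 = 0.9862
β_Ulmer = 0.00566 / 0.03188 = 0.1775
β_Maddox = 0.02690 / 0.03188 = 0.8438
β_P = Σ w_i β_i = 0.18×2.0712 + 0.36×0.9862 + 0.39×0.1775 + 0.07×0.8438 = 0.8561
E(R_P) = R_f + β_P × MRP = 0.85% + 0.8561 × 7.15% = 6.97%

6.97%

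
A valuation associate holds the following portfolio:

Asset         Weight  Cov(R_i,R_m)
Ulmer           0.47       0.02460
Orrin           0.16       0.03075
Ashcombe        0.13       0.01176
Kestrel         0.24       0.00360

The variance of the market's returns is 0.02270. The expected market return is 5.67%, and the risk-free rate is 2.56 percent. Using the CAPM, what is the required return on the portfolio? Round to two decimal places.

β_Ulmer = 0.02460 / 0.02270 = 1.0837
β_Orrin = 0.03075 / 0.02270 = 1.3546
β_Ashcombe = 0.01176 / 0.02270 = 0.5181
β_Kestrel = 0.00360 / 0.02270 = 0.1586
β_P = Σ w_i β_i = 0.47×1.0837 + 0.16×1.3546 + 0.13×0.5181 + 0.24×0.1586 = 0.8315
MRP = 5.67% − 2.56% = 3.11%
E(R_P) = R_f + β_P × MRP = 2.56% + 0.8315 × 3.11% = 5.15%

5.15%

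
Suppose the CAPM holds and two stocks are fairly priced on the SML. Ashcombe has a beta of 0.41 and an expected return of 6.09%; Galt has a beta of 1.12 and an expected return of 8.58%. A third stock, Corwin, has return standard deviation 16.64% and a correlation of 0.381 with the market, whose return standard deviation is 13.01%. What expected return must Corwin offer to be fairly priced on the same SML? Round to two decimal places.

MRP = (8.58% − 6.09%) / (1.12 − 0.41) = 3.5070%
R_f = 6.09% − 0.41 × 3.5070% = 4.6521%
β_Corwin = ρ·σ_i/σ_m = 0.381 × 16.64 / 13.01 = 0.4873
E(R_Corwin) = R_f + β × MRP = 4.6521% + 0.4873 × 3.5070% = 6.36%

6.36%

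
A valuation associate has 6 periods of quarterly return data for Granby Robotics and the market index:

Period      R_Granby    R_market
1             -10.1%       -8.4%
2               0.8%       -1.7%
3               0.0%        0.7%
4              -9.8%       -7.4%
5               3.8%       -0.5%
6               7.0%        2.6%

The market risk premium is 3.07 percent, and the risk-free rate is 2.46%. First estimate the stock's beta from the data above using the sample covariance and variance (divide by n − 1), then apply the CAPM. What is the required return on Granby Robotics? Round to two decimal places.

7.14%

Mean R_i = (-10.1 + 0.8 + 0.0 − 9.8 + 3.8 + 7.0) / 6 = -1.3833%
Mean R_m = (-8.4 − 1.7 + 0.7 − 7.4 − 0.5 + 2.6) / 6 = -2.4500%
Σ(R_i − R̄_i)(R_m − R̄_m) = 151.9650  ⇒  Cov = 151.9650 / 5 = 30.3930
Σ(R_m − R̄_m)² = 99.6950  ⇒  Var(R_m) = 99.6950 / 5 = 19.9390
β = Cov / Var(R_m) = 30.3930 / 19.9390 = 1.5243
E(R) = R_f + β × MRP = 2.46% + 1.5243 × 3.07% = 7.14%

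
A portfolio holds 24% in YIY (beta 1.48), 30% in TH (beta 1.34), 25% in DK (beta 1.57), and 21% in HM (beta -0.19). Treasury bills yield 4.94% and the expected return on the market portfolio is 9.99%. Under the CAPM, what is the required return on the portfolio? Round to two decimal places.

β_P = Σ w_i β_i = 0.24×1.48 + 0.30×1.34 + 0.25×1.57 + 0.21×-0.19 = 1.1098
MRP = 9.99% − 4.94% = 5.05%
E(R_P) = R_f + β_P × MRP = 4.94% + 1.1098 × 5.05% = 10.54%

10.54%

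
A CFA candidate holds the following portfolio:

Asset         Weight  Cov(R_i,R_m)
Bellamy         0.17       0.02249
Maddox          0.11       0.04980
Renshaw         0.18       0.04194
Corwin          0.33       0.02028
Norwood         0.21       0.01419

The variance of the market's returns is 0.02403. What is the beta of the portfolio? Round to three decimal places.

β_Bellamy = 0.02249 / 0.02403 = 0.9359
β_Maddox = 0.04980 / 0.02403 = 2.0724
β_Renshaw = 0.04194 / 0.02403 = 1.7453
β_Corwin = 0.02028 / 0.02403 = 0.8439
β_Norwood = 0.01419 / 0.02403 = 0.5905
β_P = Σ w_i β_i = 0.17×0.9359 + 0.11×2.0724 + 0.18×1.7453 + 0.33×0.8439 + 0.21×0.5905 = 1.1037

1.104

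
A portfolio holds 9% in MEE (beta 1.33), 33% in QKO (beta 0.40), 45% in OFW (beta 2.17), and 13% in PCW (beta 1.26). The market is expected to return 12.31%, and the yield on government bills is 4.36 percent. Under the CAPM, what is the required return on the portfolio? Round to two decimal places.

15.43%

β_P = Σ w_i β_i = 0.09×1.33 + 0.33×0.40 + 0.45×2.17 + 0.13×1.26 = 1.3920
MRP = 12.31% − 4.36% = 7.95%
E(R_P) = R_f + β_P × MRP = 4.36% + 1.3920 × 7.95% = 15.43%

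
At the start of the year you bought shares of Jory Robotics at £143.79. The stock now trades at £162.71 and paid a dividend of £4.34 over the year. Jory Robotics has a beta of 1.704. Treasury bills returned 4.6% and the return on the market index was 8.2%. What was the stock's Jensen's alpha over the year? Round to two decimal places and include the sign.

+5.44%

Realised HPR = (P1 + D1 − P0) / P0 = (162.71 + 4.34 − 143.79) / 143.79 = 23.26 / 143.79 = 16.1764%
MRP = 8.2% − 4.6% = 3.60%
CAPM required = R_f + β·MRP = 4.6% + 1.704 × 3.6% = 10.7344%
α = realised − required = 16.1764% − 10.7344% = +5.44%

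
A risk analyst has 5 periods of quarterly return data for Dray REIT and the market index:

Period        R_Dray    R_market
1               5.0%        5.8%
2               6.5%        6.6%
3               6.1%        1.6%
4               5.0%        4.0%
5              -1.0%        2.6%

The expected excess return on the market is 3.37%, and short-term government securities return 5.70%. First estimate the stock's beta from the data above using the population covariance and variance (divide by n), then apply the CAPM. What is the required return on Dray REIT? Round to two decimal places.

Mean R_i = (5.0 + 6.5 + 6.1 + 5.0 − 1.0) / 5 = 4.3200%
Mean R_m = (5.8 + 6.6 + 1.6 + 4.0 + 2.6) / 5 = 4.1200%
Σ(R_i − R̄_i)(R_m − R̄_m) = 10.0680  ⇒  Cov = 10.0680 / 5 = 2.0136
Σ(R_m − R̄_m)² = 17.6480  ⇒  Var(R_m) = 17.6480 / 5 = 3.5296
β = Cov / Var(R_m) = 2.0136 / 3.5296 = 0.5705
E(R) = R_f + β × MRP = 5.70% + 0.5705 × 3.37% = 7.62%

7.62%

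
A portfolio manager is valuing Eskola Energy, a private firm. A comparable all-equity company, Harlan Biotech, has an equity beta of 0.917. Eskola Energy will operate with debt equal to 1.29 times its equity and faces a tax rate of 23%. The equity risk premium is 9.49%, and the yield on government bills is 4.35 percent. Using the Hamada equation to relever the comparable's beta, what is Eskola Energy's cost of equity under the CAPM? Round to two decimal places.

β_L = β_U × [1 + (1 − t)(D/E)] = 0.917 × [1 + (1 − 0.23) × 1.29]
    = 0.917 × [1 + 0.77 × 1.29] = 0.917 × 1.9933 = 1.8279
E(R) = R_f + β_L × MRP = 4.35% + 1.8279 × 9.49% = 21.70%

21.70%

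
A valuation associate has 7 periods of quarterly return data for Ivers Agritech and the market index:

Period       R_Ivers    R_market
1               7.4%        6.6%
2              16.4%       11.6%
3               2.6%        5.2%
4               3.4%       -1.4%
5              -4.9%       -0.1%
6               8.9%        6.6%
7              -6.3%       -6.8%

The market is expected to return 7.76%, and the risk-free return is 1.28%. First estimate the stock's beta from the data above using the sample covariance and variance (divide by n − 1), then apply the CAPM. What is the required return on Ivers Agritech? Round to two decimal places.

Mean R_i = (7.4 + 16.4 + 2.6 + 3.4 − 4.9 + 8.9 − 6.3) / 7 = 3.9286%
Mean R_m = (6.6 + 11.6 + 5.2 − 1.4 − 0.1 + 6.6 − 6.8) / 7 = 3.1000%
Σ(R_i − R̄_i)(R_m − R̄_m) = 264.6600  ⇒  Cov = 264.6600 / 6 = 44.1100
Σ(R_m − R̄_m)² = 229.6600  ⇒  Var(R_m) = 229.6600 / 6 = 38.2767
β = Cov / Var(R_m) = 44.1100 / 38.2767 = 1.1524
MRP = 7.76% − 1.28% = 6.48%
E(R) = R_f + β × MRP = 1.28% + 1.1524 × 6.48% = 8.75%

8.75%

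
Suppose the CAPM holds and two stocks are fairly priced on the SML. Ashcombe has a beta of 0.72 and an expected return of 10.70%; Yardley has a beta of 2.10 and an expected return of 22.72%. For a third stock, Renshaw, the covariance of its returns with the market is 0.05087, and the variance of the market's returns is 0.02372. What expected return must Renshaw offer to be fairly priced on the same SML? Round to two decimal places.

MRP = (22.72% − 10.70%) / (2.10 − 0.72) = 8.7101%
R_f = 10.70% − 0.72 × 8.7101% = 4.4287%
β_Renshaw = Cov / Var(R_m) = 0.05087 / 0.02372 = 2.1446
E(R_Renshaw) = R_f + β × MRP = 4.4287% + 2.1446 × 8.7101% = 23.11%

23.11%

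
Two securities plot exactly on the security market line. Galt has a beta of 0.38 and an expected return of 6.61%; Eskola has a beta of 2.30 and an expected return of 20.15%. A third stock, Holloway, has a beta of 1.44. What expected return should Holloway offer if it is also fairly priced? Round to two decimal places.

MRP (SML slope) = (20.15% − 6.61%) / (2.30 − 0.38) = 13.54% / 1.92 = 7.0521%
R_f (intercept) = 6.61% − 0.38 × 7.0521% = 3.9302%
E(R_Holloway) = R_f + β × MRP = 3.9302% + 1.44 × 7.0521% = 14.09%

14.09%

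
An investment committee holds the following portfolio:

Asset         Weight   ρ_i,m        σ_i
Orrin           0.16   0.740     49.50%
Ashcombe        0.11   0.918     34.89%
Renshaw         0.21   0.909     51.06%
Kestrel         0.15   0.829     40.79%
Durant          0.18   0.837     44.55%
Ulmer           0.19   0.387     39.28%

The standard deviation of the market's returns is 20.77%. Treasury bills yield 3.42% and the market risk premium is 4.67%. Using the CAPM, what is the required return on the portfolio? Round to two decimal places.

β_Orrin = 0.740 × 49.50% / 20.77% = 1.7636
β_Ashcombe = 0.918 × 34.89% / 20.77% = 1.5421
β_Renshaw = 0.909 × 51.06% / 20.77% = 2.2346
β_Kestrel = 0.829 × 40.79% / 20.77% = 1.6281
β_Durant = 0.837 × 44.55% / 20.77% = 1.7953
β_Ulmer = 0.387 × 39.28% / 20.77% = 0.7319
β_P = Σ w_i β_i = 0.16×1.7636 + 0.11×1.5421 + 0.21×2.2346 + 0.15×1.6281 + 0.18×1.7953 + 0.19×0.7319 = 1.6275
E(R_P) = R_f + β_P × MRP = 3.42% + 1.6275 × 4.67% = 11.02%

11.02%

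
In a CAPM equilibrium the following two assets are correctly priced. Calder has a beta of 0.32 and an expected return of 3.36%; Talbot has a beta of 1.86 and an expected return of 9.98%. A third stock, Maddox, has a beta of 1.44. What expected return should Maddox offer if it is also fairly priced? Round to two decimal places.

8.17%

MRP (SML slope) = (9.98% − 3.36%) / (1.86 − 0.32) = 6.62% / 1.54 = 4.2987%
R_f (intercept) = 3.36% − 0.32 × 4.2987% = 1.9844%
E(R_Maddox) = R_f + β × MRP = 1.9844% + 1.44 × 4.2987% = 8.17%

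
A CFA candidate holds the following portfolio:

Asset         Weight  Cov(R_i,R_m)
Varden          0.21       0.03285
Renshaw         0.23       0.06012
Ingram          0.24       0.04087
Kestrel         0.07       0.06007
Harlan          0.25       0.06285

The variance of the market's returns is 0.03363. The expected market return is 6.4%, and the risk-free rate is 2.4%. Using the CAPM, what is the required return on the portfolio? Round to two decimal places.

β_Varden = 0.03285 / 0.03363 = 0.9768
β_Renshaw = 0.06012 / 0.03363 = 1.7877
β_Ingram = 0.04087 / 0.03363 = 1.2153
β_Kestrel = 0.06007 / 0.03363 = 1.7862
β_Harlan = 0.06285 / 0.03363 = 1.8689
β_P = Σ w_i β_i = 0.21×0.9768 + 0.23×1.7877 + 0.24×1.2153 + 0.07×1.7862 + 0.25×1.8689 = 1.5002
MRP = 6.4% − 2.4% = 4.00%
E(R_P) = R_f + β_P × MRP = 2.4% + 1.5002 × 4.0% = 8.40%

8.40%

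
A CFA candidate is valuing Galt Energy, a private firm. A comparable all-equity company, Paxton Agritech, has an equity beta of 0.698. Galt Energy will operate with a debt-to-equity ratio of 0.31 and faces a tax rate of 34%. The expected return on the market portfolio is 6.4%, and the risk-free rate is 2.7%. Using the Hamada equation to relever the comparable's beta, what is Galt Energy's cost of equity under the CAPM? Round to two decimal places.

5.81%

β_L = β_U × [1 + (1 − t)(D/E)] = 0.698 × [1 + (1 − 0.34) × 0.31]
    = 0.698 × [1 + 0.66 × 0.31] = 0.698 × 1.2046 = 0.8408
MRP = 6.4% − 2.7% = 3.70%
E(R) = R_f + β_L × MRP = 2.7% + 0.8408 × 3.7% = 5.81%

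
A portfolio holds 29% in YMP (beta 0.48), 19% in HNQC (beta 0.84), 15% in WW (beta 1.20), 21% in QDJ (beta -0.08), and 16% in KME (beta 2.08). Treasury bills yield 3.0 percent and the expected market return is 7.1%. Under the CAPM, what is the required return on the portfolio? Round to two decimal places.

6.26%

β_P = Σ w_i β_i = 0.29×0.48 + 0.19×0.84 + 0.15×1.20 + 0.21×-0.08 + 0.16×2.08 = 0.7948
MRP = 7.1% − 3.0% = 4.10%
E(R_P) = R_f + β_P × MRP = 3.0% + 0.7948 × 4.1% = 6.26%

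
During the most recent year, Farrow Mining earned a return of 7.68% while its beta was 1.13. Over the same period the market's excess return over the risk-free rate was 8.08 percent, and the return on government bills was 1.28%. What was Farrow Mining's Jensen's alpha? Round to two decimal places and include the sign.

-2.73%

CAPM benchmark = R_f + β(R_m − R_f) = 1.28% + 1.13 × 8.08% = 10.4104%
α = actual − benchmark = 7.68% − 10.4104% = -2.73%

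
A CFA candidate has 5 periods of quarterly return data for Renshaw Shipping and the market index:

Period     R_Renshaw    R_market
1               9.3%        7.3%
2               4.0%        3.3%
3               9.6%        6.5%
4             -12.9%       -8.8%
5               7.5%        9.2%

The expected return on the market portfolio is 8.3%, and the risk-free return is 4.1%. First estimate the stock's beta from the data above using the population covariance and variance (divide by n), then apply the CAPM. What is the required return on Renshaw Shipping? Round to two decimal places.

Mean R_i = (9.3 + 4.0 + 9.6 − 12.9 + 7.5) / 5 = 3.5000%
Mean R_m = (7.3 + 3.3 + 6.5 − 8.8 + 9.2) / 5 = 3.5000%
Σ(R_i − R̄_i)(R_m − R̄_m) = 264.7600  ⇒  Cov = 264.7600 / 5 = 52.9520
Σ(R_m − R̄_m)² = 207.2600  ⇒  Var(R_m) = 207.2600 / 5 = 41.4520
β = Cov / Var(R_m) = 52.9520 / 41.4520 = 1.2774
MRP = 8.3% − 4.1% = 4.20%
E(R) = R_f + β × MRP = 4.1% + 1.2774 × 4.2% = 9.47%

9.47%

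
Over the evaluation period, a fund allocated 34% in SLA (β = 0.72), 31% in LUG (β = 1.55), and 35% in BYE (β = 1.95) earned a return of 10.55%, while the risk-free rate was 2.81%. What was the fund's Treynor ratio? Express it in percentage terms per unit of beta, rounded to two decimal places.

5.50%

β_P = 0.34×0.72 + 0.31×1.55 + 0.35×1.95 = 1.4078
Treynor = (R_P − R_f) / β_P = (10.55% − 2.81%) / 1.4078 = 7.74% / 1.4078 = 5.50%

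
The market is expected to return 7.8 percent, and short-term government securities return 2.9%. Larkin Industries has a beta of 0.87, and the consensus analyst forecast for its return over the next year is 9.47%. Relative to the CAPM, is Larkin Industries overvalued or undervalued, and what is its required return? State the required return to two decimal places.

MRP = 7.8% − 2.9% = 4.90%
Required return = R_f + β·MRP = 2.9% + 0.87 × 4.9% = 7.16%
Forecast 9.47% > required 7.16% → the stock plots above the SML → undervalued.

Undervalued; required return 7.16%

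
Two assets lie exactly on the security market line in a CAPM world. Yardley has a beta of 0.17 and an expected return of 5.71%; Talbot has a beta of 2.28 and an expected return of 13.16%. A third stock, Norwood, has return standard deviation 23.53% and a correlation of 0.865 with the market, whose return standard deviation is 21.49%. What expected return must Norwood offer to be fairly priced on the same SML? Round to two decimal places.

8.45%

MRP = (13.16% − 5.71%) / (2.28 − 0.17) = 3.5308%
R_f = 5.71% − 0.17 × 3.5308% = 5.1098%
β_Norwood = ρ·σ_i/σ_m = 0.865 × 23.53 / 21.49 = 0.9471
E(R_Norwood) = R_f + β × MRP = 5.1098% + 0.9471 × 3.5308% = 8.45%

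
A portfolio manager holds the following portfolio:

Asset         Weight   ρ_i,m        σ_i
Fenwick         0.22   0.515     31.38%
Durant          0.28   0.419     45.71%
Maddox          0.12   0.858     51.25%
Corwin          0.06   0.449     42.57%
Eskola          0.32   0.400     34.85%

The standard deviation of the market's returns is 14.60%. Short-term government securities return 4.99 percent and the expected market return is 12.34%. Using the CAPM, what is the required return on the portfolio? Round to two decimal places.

14.96%

β_Fenwick = 0.515 × 31.38% / 14.60% = 1.1069
β_Durant = 0.419 × 45.71% / 14.60% = 1.3118
β_Maddox = 0.858 × 51.25% / 14.60% = 3.0118
β_Corwin = 0.449 × 42.57% / 14.60% = 1.3092
β_Eskola = 0.400 × 34.85% / 14.60% = 0.9548
β_P = Σ w_i β_i = 0.22×1.1069 + 0.28×1.3118 + 0.12×3.0118 + 0.06×1.3092 + 0.32×0.9548 = 1.3563
MRP = 12.34% − 4.99% = 7.35%
E(R_P) = R_f + β_P × MRP = 4.99% + 1.3563 × 7.35% = 14.96%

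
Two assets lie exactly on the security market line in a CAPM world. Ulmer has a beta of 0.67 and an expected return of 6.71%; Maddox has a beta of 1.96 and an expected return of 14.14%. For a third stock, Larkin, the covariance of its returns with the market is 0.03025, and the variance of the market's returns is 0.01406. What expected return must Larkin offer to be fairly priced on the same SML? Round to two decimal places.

MRP = (14.14% − 6.71%) / (1.96 − 0.67) = 5.7597%
R_f = 6.71% − 0.67 × 5.7597% = 2.8510%
β_Larkin = Cov / Var(R_m) = 0.03025 / 0.01406 = 2.1515
E(R_Larkin) = R_f + β × MRP = 2.8510% + 2.1515 × 5.7597% = 15.24%

15.24%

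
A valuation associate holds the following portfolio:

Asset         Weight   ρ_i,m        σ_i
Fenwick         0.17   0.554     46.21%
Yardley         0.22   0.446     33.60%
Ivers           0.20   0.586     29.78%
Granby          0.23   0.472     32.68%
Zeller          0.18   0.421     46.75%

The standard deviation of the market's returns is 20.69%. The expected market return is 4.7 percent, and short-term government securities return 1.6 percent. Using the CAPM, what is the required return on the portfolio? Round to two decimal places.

4.33%

β_Fenwick = 0.554 × 46.21% / 20.69% = 1.2373
β_Yardley = 0.446 × 33.60% / 20.69% = 0.7243
β_Ivers = 0.586 × 29.78% / 20.69% = 0.8435
β_Granby = 0.472 × 32.68% / 20.69% = 0.7455
β_Zeller = 0.421 × 46.75% / 20.69% = 0.9513
β_P = Σ w_i β_i = 0.17×1.2373 + 0.22×0.7243 + 0.20×0.8435 + 0.23×0.7455 + 0.18×0.9513 = 0.8811
MRP = 4.7% − 1.6% = 3.10%
E(R_P) = R_f + β_P × MRP = 1.6% + 0.8811 × 3.1% = 4.33%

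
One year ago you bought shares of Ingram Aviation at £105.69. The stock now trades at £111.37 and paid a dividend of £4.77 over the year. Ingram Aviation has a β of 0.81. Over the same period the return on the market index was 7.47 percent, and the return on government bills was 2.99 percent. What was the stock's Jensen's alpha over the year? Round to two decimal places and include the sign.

+3.27%

Realised HPR = (P1 + D1 − P0) / P0 = (111.37 + 4.77 − 105.69) / 105.69 = 10.45 / 105.69 = 9.8874%
MRP = 7.47% − 2.99% = 4.48%
CAPM required = R_f + β·MRP = 2.99% + 0.81 × 4.48% = 6.6188%
α = realised − required = 9.8874% − 6.6188% = +3.27%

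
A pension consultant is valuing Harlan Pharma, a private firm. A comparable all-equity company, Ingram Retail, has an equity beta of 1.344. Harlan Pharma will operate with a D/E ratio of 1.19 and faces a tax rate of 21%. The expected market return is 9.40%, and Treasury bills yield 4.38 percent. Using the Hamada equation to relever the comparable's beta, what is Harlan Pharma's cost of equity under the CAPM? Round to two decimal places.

β_L = β_U × [1 + (1 − t)(D/E)] = 1.344 × [1 + (1 − 0.21) × 1.19]
    = 1.344 × [1 + 0.79 × 1.19] = 1.344 × 1.9401 = 2.6075
MRP = 9.40% − 4.38% = 5.02%
E(R) = R_f + β_L × MRP = 4.38% + 2.6075 × 5.02% = 17.47%

17.47%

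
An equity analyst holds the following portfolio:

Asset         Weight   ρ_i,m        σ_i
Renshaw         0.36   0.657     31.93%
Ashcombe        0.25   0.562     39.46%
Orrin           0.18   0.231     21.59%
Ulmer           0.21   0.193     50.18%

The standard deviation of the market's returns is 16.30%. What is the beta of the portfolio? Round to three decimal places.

0.983

β_Renshaw = 0.657 × 31.93% / 16.30% = 1.2870
β_Ashcombe = 0.562 × 39.46% / 16.30% = 1.3605
β_Orrin = 0.231 × 21.59% / 16.30% = 0.3060
β_Ulmer = 0.193 × 50.18% / 16.30% = 0.5942
β_P = Σ w_i β_i = 0.36×1.2870 + 0.25×1.3605 + 0.18×0.3060 + 0.21×0.5942 = 0.9833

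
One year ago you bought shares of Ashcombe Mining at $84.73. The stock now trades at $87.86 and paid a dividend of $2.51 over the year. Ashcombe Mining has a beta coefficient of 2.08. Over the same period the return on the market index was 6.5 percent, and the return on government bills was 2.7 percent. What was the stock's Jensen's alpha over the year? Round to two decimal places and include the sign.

Realised HPR = (P1 + D1 − P0) / P0 = (87.86 + 2.51 − 84.73) / 84.73 = 5.64 / 84.73 = 6.6564%
MRP = 6.5% − 2.7% = 3.80%
CAPM required = R_f + β·MRP = 2.7% + 2.08 × 3.8% = 10.6040%
α = realised − required = 6.6564% − 10.6040% = -3.95%

-3.95%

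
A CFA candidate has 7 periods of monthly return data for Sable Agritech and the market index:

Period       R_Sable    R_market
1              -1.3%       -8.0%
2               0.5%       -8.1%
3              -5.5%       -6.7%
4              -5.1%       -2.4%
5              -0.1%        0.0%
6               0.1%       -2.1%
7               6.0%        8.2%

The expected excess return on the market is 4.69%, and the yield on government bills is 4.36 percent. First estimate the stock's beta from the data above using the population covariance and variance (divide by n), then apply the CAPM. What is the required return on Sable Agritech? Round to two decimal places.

Mean R_i = (-1.3 + 0.5 − 5.5 − 5.1 − 0.1 + 0.1 + 6.0) / 7 = -0.7714%
Mean R_m = (-8.0 − 8.1 − 6.7 − 2.4 + 0.0 − 2.1 + 8.2) / 7 = -2.7286%
Σ(R_i − R̄_i)(R_m − R̄_m) = 89.6957  ⇒  Cov = 89.6957 / 7 = 12.8137
Σ(R_m − R̄_m)² = 199.7943  ⇒  Var(R_m) = 199.7943 / 7 = 28.5420
β = Cov / Var(R_m) = 12.8137 / 28.5420 = 0.4489
E(R) = R_f + β × MRP = 4.36% + 0.4489 × 4.69% = 6.47%

6.47%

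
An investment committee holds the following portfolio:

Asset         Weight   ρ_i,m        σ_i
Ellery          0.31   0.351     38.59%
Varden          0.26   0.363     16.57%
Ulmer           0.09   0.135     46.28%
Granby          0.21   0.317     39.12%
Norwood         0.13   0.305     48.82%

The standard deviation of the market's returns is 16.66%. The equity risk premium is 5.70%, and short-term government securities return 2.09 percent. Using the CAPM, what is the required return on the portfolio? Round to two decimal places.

β_Ellery = 0.351 × 38.59% / 16.66% = 0.8130
β_Varden = 0.363 × 16.57% / 16.66% = 0.3610
β_Ulmer = 0.135 × 46.28% / 16.66% = 0.3750
β_Granby = 0.317 × 39.12% / 16.66% = 0.7444
β_Norwood = 0.305 × 48.82% / 16.66% = 0.8938
β_P = Σ w_i β_i = 0.31×0.8130 + 0.26×0.3610 + 0.09×0.3750 + 0.21×0.7444 + 0.13×0.8938 = 0.6522
E(R_P) = R_f + β_P × MRP = 2.09% + 0.6522 × 5.70% = 5.81%

5.81%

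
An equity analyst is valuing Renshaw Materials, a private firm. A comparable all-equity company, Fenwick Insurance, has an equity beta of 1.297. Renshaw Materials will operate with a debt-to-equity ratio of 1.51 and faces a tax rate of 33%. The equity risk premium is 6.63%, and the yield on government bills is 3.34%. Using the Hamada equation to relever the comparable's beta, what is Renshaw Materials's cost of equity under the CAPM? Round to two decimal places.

β_L = β_U × [1 + (1 − t)(D/E)] = 1.297 × [1 + (1 − 0.33) × 1.51]
    = 1.297 × [1 + 0.67 × 1.51] = 1.297 × 2.0117 = 2.6092
E(R) = R_f + β_L × MRP = 3.34% + 2.6092 × 6.63% = 20.64%

20.64%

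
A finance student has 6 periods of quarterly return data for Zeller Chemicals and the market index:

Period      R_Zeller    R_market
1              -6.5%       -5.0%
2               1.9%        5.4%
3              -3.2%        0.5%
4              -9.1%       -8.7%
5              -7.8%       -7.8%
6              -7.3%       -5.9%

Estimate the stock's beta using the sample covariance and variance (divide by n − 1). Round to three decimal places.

Mean R_i = (-6.5 + 1.9 − 3.2 − 9.1 − 7.8 − 7.3) / 6 = -5.3333%
Mean R_m = (-5.0 + 5.4 + 0.5 − 8.7 − 7.8 − 5.9) / 6 = -3.5833%
Σ(R_i − R̄_i)(R_m − R̄_m) = 109.5733  ⇒  Cov = 109.5733 / 5 = 21.9147
Σ(R_m − R̄_m)² = 148.7083  ⇒  Var(R_m) = 148.7083 / 5 = 29.7417
β = Cov / Var(R_m) = 21.9147 / 29.7417 = 0.7368

0.737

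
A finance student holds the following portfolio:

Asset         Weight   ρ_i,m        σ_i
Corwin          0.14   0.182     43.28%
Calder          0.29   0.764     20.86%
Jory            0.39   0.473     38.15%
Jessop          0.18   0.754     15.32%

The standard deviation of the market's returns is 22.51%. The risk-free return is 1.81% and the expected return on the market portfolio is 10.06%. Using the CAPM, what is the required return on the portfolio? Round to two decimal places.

7.25%

β_Corwin = 0.182 × 43.28% / 22.51% = 0.3499
β_Calder = 0.764 × 20.86% / 22.51% = 0.7080
β_Jory = 0.473 × 38.15% / 22.51% = 0.8016
β_Jessop = 0.754 × 15.32% / 22.51% = 0.5132
β_P = Σ w_i β_i = 0.14×0.3499 + 0.29×0.7080 + 0.39×0.8016 + 0.18×0.5132 = 0.6593
MRP = 10.06% − 1.81% = 8.25%
E(R_P) = R_f + β_P × MRP = 1.81% + 0.6593 × 8.25% = 7.25%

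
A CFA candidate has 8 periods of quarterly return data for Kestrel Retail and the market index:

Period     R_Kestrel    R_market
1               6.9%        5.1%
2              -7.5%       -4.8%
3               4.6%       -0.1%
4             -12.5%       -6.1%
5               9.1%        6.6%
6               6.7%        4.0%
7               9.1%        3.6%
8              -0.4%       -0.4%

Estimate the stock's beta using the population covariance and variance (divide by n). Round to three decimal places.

1.660

Mean R_i = (6.9 − 7.5 + 4.6 − 12.5 + 9.1 + 6.7 + 9.1 − 0.4) / 8 = 2.0000%
Mean R_m = (5.1 − 4.8 − 0.1 − 6.1 + 6.6 + 4.0 + 3.6 − 0.4) / 8 = 0.9875%
Σ(R_i − R̄_i)(R_m − R̄_m) = 250.9600  ⇒  Cov = 250.9600 / 8 = 31.3700
Σ(R_m − R̄_m)² = 151.1488  ⇒  Var(R_m) = 151.1488 / 8 = 18.8936
β = Cov / Var(R_m) = 31.3700 / 18.8936 = 1.6604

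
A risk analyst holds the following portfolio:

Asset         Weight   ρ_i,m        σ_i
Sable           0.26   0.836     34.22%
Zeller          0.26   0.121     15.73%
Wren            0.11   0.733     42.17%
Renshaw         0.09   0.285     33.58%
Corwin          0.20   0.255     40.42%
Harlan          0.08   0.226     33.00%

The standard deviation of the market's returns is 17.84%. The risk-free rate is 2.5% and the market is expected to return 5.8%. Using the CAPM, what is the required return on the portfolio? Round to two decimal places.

5.25%

β_Sable = 0.836 × 34.22% / 17.84% = 1.6036
β_Zeller = 0.121 × 15.73% / 17.84% = 0.1067
β_Wren = 0.733 × 42.17% / 17.84% = 1.7327
β_Renshaw = 0.285 × 33.58% / 17.84% = 0.5365
β_Corwin = 0.255 × 40.42% / 17.84% = 0.5778
β_Harlan = 0.226 × 33.00% / 17.84% = 0.4180
β_P = Σ w_i β_i = 0.26×1.6036 + 0.26×0.1067 + 0.11×1.7327 + 0.09×0.5365 + 0.20×0.5778 + 0.08×0.4180 = 0.8326
MRP = 5.8% − 2.5% = 3.30%
E(R_P) = R_f + β_P × MRP = 2.5% + 0.8326 × 3.3% = 5.25%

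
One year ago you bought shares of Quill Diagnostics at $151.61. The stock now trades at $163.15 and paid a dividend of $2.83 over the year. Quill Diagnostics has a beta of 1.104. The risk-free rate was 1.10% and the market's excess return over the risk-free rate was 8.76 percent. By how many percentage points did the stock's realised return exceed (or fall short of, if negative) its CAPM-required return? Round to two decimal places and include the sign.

-1.29%

Realised HPR = (P1 + D1 − P0) / P0 = (163.15 + 2.83 − 151.61) / 151.61 = 14.37 / 151.61 = 9.4783%
CAPM required = R_f + β·MRP = 1.10% + 1.104 × 8.76% = 10.77104%
α = realised − required = 9.4783% − 10.77104% = -1.29%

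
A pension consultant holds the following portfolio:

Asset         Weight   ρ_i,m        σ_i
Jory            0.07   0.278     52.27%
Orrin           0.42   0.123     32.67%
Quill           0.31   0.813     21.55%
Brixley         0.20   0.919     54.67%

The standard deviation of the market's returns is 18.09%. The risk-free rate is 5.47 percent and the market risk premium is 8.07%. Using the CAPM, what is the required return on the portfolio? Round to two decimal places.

13.58%

β_Jory = 0.278 × 52.27% / 18.09% = 0.8033
β_Orrin = 0.123 × 32.67% / 18.09% = 0.2221
β_Quill = 0.813 × 21.55% / 18.09% = 0.9685
β_Brixley = 0.919 × 54.67% / 18.09% = 2.7773
β_P = Σ w_i β_i = 0.07×0.8033 + 0.42×0.2221 + 0.31×0.9685 + 0.20×2.7773 = 1.0052
E(R_P) = R_f + β_P × MRP = 5.47% + 1.0052 × 8.07% = 13.58%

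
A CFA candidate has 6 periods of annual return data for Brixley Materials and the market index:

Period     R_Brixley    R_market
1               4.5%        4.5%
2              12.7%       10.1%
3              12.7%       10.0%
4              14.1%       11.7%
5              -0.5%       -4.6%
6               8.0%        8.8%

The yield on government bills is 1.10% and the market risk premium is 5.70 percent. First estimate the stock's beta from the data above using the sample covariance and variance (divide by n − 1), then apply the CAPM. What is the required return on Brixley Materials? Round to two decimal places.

6.22%

Mean R_i = (4.5 + 12.7 + 12.7 + 14.1 − 0.5 + 8.0) / 6 = 8.5833%
Mean R_m = (4.5 + 10.1 + 10.0 + 11.7 − 4.6 + 8.8) / 6 = 6.7500%
Σ(R_i − R̄_i)(R_m − R̄_m) = 165.5650  ⇒  Cov = 165.5650 / 5 = 33.1130
Σ(R_m − R̄_m)² = 184.3750  ⇒  Var(R_m) = 184.3750 / 5 = 36.8750
β = Cov / Var(R_m) = 33.1130 / 36.8750 = 0.8980
E(R) = R_f + β × MRP = 1.10% + 0.8980 × 5.70% = 6.22%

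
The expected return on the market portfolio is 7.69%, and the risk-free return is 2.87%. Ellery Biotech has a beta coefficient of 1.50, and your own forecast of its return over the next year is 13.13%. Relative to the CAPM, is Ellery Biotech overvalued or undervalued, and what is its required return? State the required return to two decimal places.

Undervalued; required return 10.10%

MRP = 7.69% − 2.87% = 4.82%
Required return = R_f + β·MRP = 2.87% + 1.50 × 4.82% = 10.10%
Forecast 13.13% > required 10.10% → the stock plots above the SML → undervalued.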